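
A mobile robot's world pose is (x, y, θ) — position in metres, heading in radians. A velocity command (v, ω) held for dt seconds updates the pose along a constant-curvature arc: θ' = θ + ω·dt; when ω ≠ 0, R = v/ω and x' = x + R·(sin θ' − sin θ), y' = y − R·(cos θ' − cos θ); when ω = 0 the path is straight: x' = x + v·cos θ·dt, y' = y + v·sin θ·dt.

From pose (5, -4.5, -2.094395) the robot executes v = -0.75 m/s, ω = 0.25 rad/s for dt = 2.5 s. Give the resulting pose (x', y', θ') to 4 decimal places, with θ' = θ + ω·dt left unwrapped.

θ' = -2.0944 + 0.25·2.5 = -1.4694
R = v/ω = -0.75/0.25 = -3.0000
x' = 5 + -3.0000·(sin -1.4694 − sin -2.0944) = 5.3865
y' = -4.5 − -3.0000·(cos -1.4694 − cos -2.0944) = -2.6963

(5.3865, -2.6963, -1.4694)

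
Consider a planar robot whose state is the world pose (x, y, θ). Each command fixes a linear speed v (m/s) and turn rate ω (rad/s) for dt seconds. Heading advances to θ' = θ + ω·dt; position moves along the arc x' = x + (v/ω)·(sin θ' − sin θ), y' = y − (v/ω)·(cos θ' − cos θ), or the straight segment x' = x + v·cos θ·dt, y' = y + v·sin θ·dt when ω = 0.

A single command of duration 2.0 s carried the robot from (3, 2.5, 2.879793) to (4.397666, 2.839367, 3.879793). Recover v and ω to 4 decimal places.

v = -0.7500, ω = 0.5000

Δθ = 3.879793 − 2.879793 = 1.000000
ω = Δθ/dt = 1.000000/2.0 = 0.5000
R = Δx/(sin θ' − sin θ) = -1.5000
v = R·ω = -1.5000·0.5000 = -0.7500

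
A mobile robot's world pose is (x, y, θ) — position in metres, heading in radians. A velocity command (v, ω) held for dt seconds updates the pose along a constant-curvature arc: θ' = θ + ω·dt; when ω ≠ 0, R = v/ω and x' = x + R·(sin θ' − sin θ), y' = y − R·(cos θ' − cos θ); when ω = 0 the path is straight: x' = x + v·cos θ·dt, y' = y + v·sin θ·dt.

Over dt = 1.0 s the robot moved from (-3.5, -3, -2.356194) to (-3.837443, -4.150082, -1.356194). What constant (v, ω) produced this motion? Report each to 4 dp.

v = 1.2500, ω = 1.0000

Δθ = -1.356194 − -2.356194 = 1.000000
ω = Δθ/dt = 1.000000/1.0 = 1.0000
R = −Δy/(cos θ' − cos θ) = 1.2500
v = R·ω = 1.2500·1.0000 = 1.2500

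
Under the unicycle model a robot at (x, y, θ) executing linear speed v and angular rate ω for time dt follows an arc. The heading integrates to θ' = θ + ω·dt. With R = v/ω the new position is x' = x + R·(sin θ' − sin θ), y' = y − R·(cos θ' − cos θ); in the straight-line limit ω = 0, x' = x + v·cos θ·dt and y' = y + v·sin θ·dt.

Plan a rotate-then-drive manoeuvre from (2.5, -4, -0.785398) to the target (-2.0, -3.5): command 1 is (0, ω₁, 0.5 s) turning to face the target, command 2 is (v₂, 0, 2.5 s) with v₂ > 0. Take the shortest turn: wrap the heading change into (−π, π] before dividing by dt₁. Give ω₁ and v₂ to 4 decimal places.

heading to target = atan2(-3.5−-4, -2−2.5) = 3.0309
Δθ = wrap(3.0309 − -0.7854) = -2.4669; ω₁ = Δθ/dt₁ = -4.9337
distance = √((-2−2.5)² + (-3.5−-4)²) = 4.5277; v₂ = distance/dt₂ = 1.8111

ω₁ = -4.9337, v₂ = 1.8111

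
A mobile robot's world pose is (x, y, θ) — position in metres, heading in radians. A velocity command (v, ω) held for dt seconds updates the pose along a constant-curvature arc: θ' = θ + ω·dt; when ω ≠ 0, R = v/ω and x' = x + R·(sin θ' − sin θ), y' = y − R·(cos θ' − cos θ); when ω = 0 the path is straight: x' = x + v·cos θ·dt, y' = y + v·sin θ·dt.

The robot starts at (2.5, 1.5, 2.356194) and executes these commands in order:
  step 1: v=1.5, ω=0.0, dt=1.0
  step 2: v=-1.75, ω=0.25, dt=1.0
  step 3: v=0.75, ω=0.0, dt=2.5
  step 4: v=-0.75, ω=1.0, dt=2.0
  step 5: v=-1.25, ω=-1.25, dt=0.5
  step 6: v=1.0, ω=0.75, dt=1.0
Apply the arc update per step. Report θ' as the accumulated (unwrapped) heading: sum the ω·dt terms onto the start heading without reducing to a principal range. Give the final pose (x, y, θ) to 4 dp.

(2.2430, 2.6584, 4.7312)

step 1: θ'=2.3562 (straight) → pose (1.4393, 2.5607, 2.3562)
step 2: θ'=2.6062 (R=-7.0000) → pose (2.8178, 1.4899, 2.6062)
step 3: θ'=2.6062 (straight) → pose (1.2052, 2.4465, 2.6062)
step 4: θ'=4.6062 (R=-0.7500) → pose (2.3336, 3.0121, 4.6062)
step 5: θ'=3.9812 (R=1.0000) → pose (2.5836, 3.5739, 3.9812)
step 6: θ'=4.7312 (R=1.3333) → pose (2.2430, 2.6584, 4.7312)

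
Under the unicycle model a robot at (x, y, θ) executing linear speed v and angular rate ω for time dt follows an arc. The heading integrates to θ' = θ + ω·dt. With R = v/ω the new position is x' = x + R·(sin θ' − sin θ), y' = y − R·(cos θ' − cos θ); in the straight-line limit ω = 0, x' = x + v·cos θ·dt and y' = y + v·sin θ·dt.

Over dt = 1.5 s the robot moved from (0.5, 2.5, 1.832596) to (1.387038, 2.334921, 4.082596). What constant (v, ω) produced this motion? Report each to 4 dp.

Δθ = 4.082596 − 1.832596 = 2.250000
ω = Δθ/dt = 2.250000/1.5 = 1.5000
R = Δx/(sin θ' − sin θ) = -0.5000
v = R·ω = -0.5000·1.5000 = -0.7500

v = -0.7500, ω = 1.5000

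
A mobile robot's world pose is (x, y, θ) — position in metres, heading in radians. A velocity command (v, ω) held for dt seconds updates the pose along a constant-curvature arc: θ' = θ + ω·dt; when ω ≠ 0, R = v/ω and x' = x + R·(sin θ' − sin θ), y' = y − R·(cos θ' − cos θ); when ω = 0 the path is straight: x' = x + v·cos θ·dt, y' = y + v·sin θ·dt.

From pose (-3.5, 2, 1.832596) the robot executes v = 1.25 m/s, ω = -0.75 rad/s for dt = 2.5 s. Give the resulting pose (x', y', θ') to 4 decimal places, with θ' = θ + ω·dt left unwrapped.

θ' = 1.8326 + -0.75·2.5 = -0.0424
R = v/ω = 1.25/-0.75 = -1.6667
x' = -3.5 + -1.6667·(sin -0.0424 − sin 1.8326) = -1.8195
y' = 2 − -1.6667·(cos -0.0424 − cos 1.8326) = 4.0965

(-1.8195, 4.0965, -0.0424)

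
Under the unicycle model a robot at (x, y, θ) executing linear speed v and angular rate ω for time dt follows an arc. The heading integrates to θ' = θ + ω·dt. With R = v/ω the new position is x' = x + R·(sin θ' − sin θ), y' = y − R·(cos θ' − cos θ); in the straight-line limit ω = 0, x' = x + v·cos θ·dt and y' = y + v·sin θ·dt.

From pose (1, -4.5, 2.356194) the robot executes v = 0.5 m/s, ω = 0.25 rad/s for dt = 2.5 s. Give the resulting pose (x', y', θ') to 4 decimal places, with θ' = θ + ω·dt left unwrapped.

(-0.0948, -3.9399, 2.9812)

θ' = 2.3562 + 0.25·2.5 = 2.9812
R = v/ω = 0.5/0.25 = 2.0000
x' = 1 + 2.0000·(sin 2.9812 − sin 2.3562) = -0.0948
y' = -4.5 − 2.0000·(cos 2.9812 − cos 2.3562) = -3.9399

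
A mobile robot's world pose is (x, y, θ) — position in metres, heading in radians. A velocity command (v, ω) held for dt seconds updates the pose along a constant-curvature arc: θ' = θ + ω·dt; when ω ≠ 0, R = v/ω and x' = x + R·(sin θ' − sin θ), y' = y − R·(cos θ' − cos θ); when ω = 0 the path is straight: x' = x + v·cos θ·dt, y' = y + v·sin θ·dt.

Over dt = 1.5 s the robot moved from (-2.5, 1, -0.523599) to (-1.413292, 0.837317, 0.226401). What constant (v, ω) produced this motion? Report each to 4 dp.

Δθ = 0.226401 − -0.523599 = 0.750000
ω = Δθ/dt = 0.750000/1.5 = 0.5000
R = Δx/(sin θ' − sin θ) = 1.5000
v = R·ω = 1.5000·0.5000 = 0.7500

v = 0.7500, ω = 0.5000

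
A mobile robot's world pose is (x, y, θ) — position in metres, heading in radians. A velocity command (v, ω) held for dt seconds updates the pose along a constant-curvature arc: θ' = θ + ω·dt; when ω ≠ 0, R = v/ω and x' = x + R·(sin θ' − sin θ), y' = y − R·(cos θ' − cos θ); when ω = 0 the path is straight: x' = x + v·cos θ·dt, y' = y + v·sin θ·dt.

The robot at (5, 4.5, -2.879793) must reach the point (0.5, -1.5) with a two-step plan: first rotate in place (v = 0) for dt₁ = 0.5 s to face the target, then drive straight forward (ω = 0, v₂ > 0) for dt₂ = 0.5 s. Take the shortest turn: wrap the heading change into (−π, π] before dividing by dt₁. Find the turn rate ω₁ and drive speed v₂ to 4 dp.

ω₁ = 1.3310, v₂ = 15.0000

heading to target = atan2(-1.5−4.5, 0.5−5) = -2.2143
Δθ = wrap(-2.2143 − -2.8798) = 0.6655; ω₁ = Δθ/dt₁ = 1.3310
distance = √((0.5−5)² + (-1.5−4.5)²) = 7.5000; v₂ = distance/dt₂ = 15.0000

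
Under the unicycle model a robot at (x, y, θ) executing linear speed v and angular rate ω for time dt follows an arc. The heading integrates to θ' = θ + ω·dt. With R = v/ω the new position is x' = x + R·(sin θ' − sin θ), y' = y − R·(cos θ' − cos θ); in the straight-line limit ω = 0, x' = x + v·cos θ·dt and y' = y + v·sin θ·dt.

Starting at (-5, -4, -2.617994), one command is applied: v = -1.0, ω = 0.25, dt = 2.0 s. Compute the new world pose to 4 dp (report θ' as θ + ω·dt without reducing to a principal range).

θ' = -2.6180 + 0.25·2.0 = -2.1180
R = v/ω = -1.0/0.25 = -4.0000
x' = -5 + -4.0000·(sin -2.1180 − sin -2.6180) = -3.5841
y' = -4 − -4.0000·(cos -2.1180 − cos -2.6180) = -2.6171

(-3.5841, -2.6171, -2.1180)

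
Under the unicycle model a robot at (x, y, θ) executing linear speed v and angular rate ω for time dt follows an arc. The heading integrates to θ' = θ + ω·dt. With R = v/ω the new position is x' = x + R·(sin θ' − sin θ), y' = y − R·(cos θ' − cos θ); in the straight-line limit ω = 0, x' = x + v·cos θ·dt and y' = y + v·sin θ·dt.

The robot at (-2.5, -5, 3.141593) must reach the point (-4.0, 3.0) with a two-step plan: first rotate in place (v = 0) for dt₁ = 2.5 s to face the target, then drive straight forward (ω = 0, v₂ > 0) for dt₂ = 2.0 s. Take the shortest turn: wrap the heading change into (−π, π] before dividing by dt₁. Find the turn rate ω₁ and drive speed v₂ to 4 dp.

heading to target = atan2(3−-5, -4−-2.5) = 1.7561
Δθ = wrap(1.7561 − 3.1416) = -1.3854; ω₁ = Δθ/dt₁ = -0.5542
distance = √((-4−-2.5)² + (3−-5)²) = 8.1394; v₂ = distance/dt₂ = 4.0697

ω₁ = -0.5542, v₂ = 4.0697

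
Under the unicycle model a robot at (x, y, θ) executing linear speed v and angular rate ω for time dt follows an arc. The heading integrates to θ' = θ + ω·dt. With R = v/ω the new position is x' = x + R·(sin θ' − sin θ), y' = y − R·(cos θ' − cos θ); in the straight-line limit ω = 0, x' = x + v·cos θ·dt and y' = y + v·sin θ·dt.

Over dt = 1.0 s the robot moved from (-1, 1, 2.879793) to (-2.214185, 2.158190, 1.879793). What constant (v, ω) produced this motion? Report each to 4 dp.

v = 1.7500, ω = -1.0000

Δθ = 1.879793 − 2.879793 = -1.000000
ω = Δθ/dt = -1.000000/1.0 = -1.0000
R = Δx/(sin θ' − sin θ) = -1.7500
v = R·ω = -1.7500·-1.0000 = 1.7500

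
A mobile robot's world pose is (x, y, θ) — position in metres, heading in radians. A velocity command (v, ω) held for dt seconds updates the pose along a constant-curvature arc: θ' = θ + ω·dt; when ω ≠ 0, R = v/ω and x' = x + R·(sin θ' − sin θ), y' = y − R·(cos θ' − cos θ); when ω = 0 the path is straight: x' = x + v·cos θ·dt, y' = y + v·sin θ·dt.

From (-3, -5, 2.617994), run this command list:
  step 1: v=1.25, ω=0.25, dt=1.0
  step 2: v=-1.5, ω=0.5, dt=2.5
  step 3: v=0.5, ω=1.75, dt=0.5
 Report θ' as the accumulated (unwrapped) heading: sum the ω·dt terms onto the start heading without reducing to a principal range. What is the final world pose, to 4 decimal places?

(-0.8908, -3.5468, 4.9930)

step 1: θ'=2.8680 (R=5.0000) → pose (-4.1490, -4.5161, 2.8680)
step 2: θ'=4.1180 (R=-3.0000) → pose (-0.8530, -3.3077, 4.1180)
step 3: θ'=4.9930 (R=0.2857) → pose (-0.8908, -3.5468, 4.9930)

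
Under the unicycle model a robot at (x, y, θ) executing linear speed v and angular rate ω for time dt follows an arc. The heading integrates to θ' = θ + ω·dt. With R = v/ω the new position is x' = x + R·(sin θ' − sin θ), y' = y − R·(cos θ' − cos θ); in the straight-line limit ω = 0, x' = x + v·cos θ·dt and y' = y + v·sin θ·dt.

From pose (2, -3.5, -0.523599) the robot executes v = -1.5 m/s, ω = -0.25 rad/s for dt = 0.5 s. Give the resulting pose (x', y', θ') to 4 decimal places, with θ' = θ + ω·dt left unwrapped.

(1.3756, -3.0854, -0.6486)

θ' = -0.5236 + -0.25·0.5 = -0.6486
R = v/ω = -1.5/-0.25 = 6.0000
x' = 2 + 6.0000·(sin -0.6486 − sin -0.5236) = 1.3756
y' = -3.5 − 6.0000·(cos -0.6486 − cos -0.5236) = -3.0854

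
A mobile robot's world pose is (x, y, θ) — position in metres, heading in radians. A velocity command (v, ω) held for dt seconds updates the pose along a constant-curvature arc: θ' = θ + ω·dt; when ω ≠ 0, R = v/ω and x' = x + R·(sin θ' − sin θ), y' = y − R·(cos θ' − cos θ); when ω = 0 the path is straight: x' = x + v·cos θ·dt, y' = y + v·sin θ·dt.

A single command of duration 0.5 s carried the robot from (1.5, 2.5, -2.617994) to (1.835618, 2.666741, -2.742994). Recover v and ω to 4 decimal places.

Δθ = -2.742994 − -2.617994 = -0.125000
ω = Δθ/dt = -0.125000/0.5 = -0.2500
R = Δx/(sin θ' − sin θ) = 3.0000
v = R·ω = 3.0000·-0.2500 = -0.7500

v = -0.7500, ω = -0.2500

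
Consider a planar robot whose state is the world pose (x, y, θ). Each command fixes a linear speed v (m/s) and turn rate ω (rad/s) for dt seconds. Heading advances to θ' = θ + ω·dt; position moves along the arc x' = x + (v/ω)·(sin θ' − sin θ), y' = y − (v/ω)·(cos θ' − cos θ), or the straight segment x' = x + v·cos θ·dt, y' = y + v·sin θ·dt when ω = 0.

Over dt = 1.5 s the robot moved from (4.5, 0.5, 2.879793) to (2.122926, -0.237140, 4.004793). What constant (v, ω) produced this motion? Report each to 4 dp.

v = 1.7500, ω = 0.7500

Δθ = 4.004793 − 2.879793 = 1.125000
ω = Δθ/dt = 1.125000/1.5 = 0.7500
R = Δx/(sin θ' − sin θ) = 2.3333
v = R·ω = 2.3333·0.7500 = 1.7500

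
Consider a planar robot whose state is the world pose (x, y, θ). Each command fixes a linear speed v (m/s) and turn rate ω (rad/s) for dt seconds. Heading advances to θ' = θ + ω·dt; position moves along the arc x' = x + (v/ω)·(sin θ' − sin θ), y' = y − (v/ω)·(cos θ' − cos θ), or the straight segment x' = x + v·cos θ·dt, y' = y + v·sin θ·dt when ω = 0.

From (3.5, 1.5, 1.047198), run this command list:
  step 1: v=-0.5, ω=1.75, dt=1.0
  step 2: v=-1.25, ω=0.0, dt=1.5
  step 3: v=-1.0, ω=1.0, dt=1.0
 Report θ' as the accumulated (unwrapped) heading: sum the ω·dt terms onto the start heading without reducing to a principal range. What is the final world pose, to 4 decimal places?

(6.3631, 0.6038, 3.7972)

step 1: θ'=2.7972 (R=-0.2857) → pose (3.6510, 1.0882, 2.7972)
step 2: θ'=2.7972 (straight) → pose (5.4159, 0.4552, 2.7972)
step 3: θ'=3.7972 (R=-1.0000) → pose (6.3631, 0.6038, 3.7972)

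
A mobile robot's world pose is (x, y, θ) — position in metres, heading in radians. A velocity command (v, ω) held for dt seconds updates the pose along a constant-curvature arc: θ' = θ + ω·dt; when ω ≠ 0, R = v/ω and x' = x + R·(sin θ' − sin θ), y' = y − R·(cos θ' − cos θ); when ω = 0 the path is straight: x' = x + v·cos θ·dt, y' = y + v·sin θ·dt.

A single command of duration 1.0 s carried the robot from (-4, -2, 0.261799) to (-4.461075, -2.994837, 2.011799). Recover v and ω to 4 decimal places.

Δθ = 2.011799 − 0.261799 = 1.750000
ω = Δθ/dt = 1.750000/1.0 = 1.7500
R = −Δy/(cos θ' − cos θ) = -0.7143
v = R·ω = -0.7143·1.7500 = -1.2500

v = -1.2500, ω = 1.7500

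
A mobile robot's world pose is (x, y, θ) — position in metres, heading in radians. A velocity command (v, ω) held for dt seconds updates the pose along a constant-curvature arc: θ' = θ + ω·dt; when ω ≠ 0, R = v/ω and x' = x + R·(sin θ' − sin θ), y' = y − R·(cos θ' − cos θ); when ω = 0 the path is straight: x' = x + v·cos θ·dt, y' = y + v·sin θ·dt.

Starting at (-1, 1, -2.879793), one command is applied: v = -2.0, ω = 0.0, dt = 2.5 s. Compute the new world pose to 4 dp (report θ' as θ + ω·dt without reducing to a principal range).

(3.8296, 2.2941, -2.8798)

θ' = -2.8798 + 0.0·2.5 = -2.8798
ω = 0 → straight: x' = -1 + -2.0·cos(-2.8798)·2.5 = 3.8296
y' = 1 + -2.0·sin(-2.8798)·2.5 = 2.2941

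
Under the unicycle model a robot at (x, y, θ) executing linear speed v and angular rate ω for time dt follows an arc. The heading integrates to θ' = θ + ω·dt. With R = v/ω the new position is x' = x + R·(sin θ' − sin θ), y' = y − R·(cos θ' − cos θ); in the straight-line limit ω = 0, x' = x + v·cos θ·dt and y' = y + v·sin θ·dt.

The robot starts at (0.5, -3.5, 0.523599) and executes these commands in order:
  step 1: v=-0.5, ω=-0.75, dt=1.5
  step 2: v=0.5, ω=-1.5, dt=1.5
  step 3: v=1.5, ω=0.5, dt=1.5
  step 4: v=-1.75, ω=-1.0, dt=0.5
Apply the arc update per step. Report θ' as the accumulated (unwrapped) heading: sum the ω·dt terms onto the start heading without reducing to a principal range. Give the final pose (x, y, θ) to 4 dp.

(-1.4235, -4.8078, -2.6014)

step 1: θ'=-0.6014 (R=0.6667) → pose (-0.2105, -3.4723, -0.6014)
step 2: θ'=-2.8514 (R=-0.3333) → pose (-0.3038, -4.0666, -2.8514)
step 3: θ'=-2.1014 (R=3.0000) → pose (-2.0328, -5.4230, -2.1014)
step 4: θ'=-2.6014 (R=1.7500) → pose (-1.4235, -4.8078, -2.6014)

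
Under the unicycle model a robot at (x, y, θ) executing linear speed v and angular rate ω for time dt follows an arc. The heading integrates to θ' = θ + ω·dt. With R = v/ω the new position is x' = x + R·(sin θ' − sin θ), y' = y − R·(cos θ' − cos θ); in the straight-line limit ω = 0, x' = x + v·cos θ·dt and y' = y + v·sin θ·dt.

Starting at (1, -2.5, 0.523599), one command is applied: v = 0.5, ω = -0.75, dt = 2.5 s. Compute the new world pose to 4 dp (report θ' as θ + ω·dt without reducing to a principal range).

(1.9840, -2.9323, -1.3514)

θ' = 0.5236 + -0.75·2.5 = -1.3514
R = v/ω = 0.5/-0.75 = -0.6667
x' = 1 + -0.6667·(sin -1.3514 − sin 0.5236) = 1.9840
y' = -2.5 − -0.6667·(cos -1.3514 − cos 0.5236) = -2.9323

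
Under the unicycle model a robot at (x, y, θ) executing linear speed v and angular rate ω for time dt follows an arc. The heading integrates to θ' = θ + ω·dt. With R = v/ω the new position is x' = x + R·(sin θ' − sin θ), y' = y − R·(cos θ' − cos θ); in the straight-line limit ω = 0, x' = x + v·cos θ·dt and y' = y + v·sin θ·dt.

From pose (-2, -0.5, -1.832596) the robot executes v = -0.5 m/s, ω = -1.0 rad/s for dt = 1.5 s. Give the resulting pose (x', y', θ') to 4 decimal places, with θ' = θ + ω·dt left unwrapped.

(-1.4221, -0.1385, -3.3326)

θ' = -1.8326 + -1.0·1.5 = -3.3326
R = v/ω = -0.5/-1.0 = 0.5000
x' = -2 + 0.5000·(sin -3.3326 − sin -1.8326) = -1.4221
y' = -0.5 − 0.5000·(cos -3.3326 − cos -1.8326) = -0.1385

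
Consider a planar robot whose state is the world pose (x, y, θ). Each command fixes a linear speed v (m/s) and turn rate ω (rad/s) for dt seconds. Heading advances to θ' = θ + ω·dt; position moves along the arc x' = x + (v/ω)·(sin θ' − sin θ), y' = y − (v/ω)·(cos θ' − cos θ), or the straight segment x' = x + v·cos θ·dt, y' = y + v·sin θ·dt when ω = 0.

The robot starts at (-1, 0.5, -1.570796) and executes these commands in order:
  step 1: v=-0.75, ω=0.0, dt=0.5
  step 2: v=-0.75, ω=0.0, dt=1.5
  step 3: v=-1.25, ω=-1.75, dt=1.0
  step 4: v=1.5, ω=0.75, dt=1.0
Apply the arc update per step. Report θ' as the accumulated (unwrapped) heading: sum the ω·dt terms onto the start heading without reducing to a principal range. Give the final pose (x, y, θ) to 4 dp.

(-1.5955, 2.4178, -2.5708)

step 1: θ'=-1.5708 (straight) → pose (-1.0000, 0.8750, -1.5708)
step 2: θ'=-1.5708 (straight) → pose (-1.0000, 2.0000, -1.5708)
step 3: θ'=-3.3208 (R=0.7143) → pose (-0.1584, 2.7028, -3.3208)
step 4: θ'=-2.5708 (R=2.0000) → pose (-1.5955, 2.4178, -2.5708)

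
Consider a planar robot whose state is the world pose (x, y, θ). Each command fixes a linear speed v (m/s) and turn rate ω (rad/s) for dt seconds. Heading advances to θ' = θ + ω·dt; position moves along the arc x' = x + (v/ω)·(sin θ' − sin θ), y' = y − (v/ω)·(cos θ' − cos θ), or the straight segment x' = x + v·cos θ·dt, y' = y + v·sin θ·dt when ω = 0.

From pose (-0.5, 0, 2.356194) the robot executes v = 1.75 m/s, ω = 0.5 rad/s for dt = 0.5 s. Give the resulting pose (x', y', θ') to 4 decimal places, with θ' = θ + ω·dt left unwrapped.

θ' = 2.3562 + 0.5·0.5 = 2.6062
R = v/ω = 1.75/0.5 = 3.5000
x' = -0.5 + 3.5000·(sin 2.6062 − sin 2.3562) = -1.1892
y' = 0 − 3.5000·(cos 2.6062 − cos 2.3562) = 0.5354

(-1.1892, 0.5354, 2.6062)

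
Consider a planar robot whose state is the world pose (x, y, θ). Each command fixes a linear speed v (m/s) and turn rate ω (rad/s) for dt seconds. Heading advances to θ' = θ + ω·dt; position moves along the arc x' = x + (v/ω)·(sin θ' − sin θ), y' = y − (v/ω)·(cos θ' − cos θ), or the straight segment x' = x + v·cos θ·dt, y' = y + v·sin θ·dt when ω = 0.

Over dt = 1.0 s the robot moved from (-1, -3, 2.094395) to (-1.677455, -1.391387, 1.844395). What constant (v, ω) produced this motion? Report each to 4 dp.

Δθ = 1.844395 − 2.094395 = -0.250000
ω = Δθ/dt = -0.250000/1.0 = -0.2500
R = −Δy/(cos θ' − cos θ) = -7.0000
v = R·ω = -7.0000·-0.2500 = 1.7500

v = 1.7500, ω = -0.2500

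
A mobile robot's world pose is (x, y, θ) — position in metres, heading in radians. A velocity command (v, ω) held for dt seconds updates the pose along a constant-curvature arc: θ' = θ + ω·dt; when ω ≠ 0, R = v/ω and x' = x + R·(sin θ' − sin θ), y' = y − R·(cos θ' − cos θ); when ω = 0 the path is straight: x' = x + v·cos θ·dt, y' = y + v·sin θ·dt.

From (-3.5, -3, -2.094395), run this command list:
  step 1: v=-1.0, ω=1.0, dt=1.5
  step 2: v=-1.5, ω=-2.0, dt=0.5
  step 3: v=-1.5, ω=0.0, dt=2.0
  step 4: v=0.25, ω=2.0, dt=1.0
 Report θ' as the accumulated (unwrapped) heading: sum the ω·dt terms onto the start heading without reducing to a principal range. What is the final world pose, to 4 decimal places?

step 1: θ'=-0.5944 (R=-1.0000) → pose (-3.8060, -1.6715, -0.5944)
step 2: θ'=-1.5944 (R=0.7500) → pose (-4.1358, -1.0324, -1.5944)
step 3: θ'=-1.5944 (straight) → pose (-4.0650, 1.9667, -1.5944)
step 4: θ'=0.4056 (R=0.1250) → pose (-3.8907, 1.8489, 0.4056)

(-3.8907, 1.8489, 0.4056)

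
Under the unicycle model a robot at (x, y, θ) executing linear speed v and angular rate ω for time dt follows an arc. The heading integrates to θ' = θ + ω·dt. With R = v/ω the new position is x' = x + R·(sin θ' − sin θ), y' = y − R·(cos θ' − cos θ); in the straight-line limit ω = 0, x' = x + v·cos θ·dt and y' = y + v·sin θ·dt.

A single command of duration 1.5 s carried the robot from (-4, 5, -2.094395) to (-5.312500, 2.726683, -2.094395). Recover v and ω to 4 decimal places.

Δθ = -2.094395 − -2.094395 = 0.000000
ω = Δθ/dt = 0.000000/1.5 = 0.0000
ω = 0 → v = (Δx·cos θ + Δy·sin θ)/dt = 1.7500

v = 1.7500, ω = 0.0000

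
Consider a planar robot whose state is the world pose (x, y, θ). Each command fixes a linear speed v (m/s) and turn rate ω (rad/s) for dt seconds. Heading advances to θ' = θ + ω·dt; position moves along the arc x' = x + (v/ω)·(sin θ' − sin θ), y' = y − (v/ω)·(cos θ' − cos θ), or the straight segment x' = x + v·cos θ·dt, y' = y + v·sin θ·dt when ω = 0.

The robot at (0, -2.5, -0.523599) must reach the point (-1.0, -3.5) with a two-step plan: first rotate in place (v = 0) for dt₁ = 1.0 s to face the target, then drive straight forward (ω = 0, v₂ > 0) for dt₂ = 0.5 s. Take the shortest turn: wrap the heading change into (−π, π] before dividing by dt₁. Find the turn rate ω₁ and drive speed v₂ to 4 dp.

heading to target = atan2(-3.5−-2.5, -1−0) = -2.3562
Δθ = wrap(-2.3562 − -0.5236) = -1.8326; ω₁ = Δθ/dt₁ = -1.8326
distance = √((-1−0)² + (-3.5−-2.5)²) = 1.4142; v₂ = distance/dt₂ = 2.8284

ω₁ = -1.8326, v₂ = 2.8284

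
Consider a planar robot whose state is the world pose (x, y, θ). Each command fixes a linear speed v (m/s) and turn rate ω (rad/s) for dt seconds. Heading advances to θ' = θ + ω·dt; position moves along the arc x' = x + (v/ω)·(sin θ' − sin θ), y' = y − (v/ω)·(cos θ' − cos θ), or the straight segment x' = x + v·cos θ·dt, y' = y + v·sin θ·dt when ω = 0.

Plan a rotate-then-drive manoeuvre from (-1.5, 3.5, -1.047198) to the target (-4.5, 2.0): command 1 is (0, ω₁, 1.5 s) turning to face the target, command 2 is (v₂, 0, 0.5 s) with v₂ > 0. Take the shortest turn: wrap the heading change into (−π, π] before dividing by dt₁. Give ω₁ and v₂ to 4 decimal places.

ω₁ = -1.0872, v₂ = 6.7082

heading to target = atan2(2−3.5, -4.5−-1.5) = -2.6779
Δθ = wrap(-2.6779 − -1.0472) = -1.6307; ω₁ = Δθ/dt₁ = -1.0872
distance = √((-4.5−-1.5)² + (2−3.5)²) = 3.3541; v₂ = distance/dt₂ = 6.7082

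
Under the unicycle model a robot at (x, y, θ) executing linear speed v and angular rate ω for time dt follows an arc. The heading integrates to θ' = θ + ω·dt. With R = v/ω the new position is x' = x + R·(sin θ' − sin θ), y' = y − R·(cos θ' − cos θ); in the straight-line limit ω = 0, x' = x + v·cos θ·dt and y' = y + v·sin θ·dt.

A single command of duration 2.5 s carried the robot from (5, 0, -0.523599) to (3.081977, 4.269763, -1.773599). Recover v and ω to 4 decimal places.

Δθ = -1.773599 − -0.523599 = -1.250000
ω = Δθ/dt = -1.250000/2.5 = -0.5000
R = −Δy/(cos θ' − cos θ) = 4.0000
v = R·ω = 4.0000·-0.5000 = -2.0000

v = -2.0000, ω = -0.5000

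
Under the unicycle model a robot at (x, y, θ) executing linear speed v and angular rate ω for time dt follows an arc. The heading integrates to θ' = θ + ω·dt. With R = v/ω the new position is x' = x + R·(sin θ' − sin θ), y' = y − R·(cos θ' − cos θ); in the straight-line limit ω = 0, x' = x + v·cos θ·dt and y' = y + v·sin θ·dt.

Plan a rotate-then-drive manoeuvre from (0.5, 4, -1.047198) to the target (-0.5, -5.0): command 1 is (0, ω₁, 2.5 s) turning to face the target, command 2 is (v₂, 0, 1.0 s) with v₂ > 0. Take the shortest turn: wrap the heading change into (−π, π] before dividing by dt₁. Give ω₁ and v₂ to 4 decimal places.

heading to target = atan2(-5−4, -0.5−0.5) = -1.6815
Δθ = wrap(-1.6815 − -1.0472) = -0.6343; ω₁ = Δθ/dt₁ = -0.2537
distance = √((-0.5−0.5)² + (-5−4)²) = 9.0554; v₂ = distance/dt₂ = 9.0554

ω₁ = -0.2537, v₂ = 9.0554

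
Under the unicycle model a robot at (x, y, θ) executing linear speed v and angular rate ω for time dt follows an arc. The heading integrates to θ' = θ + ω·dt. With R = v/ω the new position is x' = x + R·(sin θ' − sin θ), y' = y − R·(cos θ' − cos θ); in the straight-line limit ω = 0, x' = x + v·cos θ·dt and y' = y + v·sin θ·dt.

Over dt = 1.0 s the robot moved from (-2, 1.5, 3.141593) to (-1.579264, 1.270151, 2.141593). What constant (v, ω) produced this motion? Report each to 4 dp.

Δθ = 2.141593 − 3.141593 = -1.000000
ω = Δθ/dt = -1.000000/1.0 = -1.0000
R = Δx/(sin θ' − sin θ) = 0.5000
v = R·ω = 0.5000·-1.0000 = -0.5000

v = -0.5000, ω = -1.0000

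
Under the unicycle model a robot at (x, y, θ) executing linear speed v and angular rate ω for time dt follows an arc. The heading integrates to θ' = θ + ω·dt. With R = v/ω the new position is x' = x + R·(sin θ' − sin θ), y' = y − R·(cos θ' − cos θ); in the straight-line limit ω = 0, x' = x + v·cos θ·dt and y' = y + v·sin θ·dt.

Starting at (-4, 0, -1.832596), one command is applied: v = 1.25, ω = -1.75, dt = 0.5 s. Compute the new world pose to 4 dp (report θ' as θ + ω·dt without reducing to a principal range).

(-4.3896, -0.4632, -2.7076)

θ' = -1.8326 + -1.75·0.5 = -2.7076
R = v/ω = 1.25/-1.75 = -0.7143
x' = -4 + -0.7143·(sin -2.7076 − sin -1.8326) = -4.3896
y' = 0 − -0.7143·(cos -2.7076 − cos -1.8326) = -0.4632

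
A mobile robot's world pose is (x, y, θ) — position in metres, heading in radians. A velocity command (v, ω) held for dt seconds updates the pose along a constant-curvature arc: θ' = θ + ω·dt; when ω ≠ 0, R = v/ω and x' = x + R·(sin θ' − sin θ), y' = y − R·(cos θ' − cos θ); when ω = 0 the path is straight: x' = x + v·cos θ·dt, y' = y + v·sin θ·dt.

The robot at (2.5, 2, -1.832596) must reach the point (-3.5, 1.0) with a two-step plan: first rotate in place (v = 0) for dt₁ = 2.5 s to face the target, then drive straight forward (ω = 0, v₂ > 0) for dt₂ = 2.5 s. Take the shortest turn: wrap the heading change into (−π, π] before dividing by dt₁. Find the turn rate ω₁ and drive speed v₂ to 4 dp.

ω₁ = -0.4575, v₂ = 2.4331

heading to target = atan2(1−2, -3.5−2.5) = -2.9764
Δθ = wrap(-2.9764 − -1.8326) = -1.1438; ω₁ = Δθ/dt₁ = -0.4575
distance = √((-3.5−2.5)² + (1−2)²) = 6.0828; v₂ = distance/dt₂ = 2.4331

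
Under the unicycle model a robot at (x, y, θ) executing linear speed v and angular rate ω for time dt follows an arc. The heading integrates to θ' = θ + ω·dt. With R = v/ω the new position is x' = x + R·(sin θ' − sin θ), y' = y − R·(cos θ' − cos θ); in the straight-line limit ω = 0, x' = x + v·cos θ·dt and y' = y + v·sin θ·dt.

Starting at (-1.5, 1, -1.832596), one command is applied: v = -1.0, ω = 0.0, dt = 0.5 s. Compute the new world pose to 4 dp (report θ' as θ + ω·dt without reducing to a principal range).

θ' = -1.8326 + 0.0·0.5 = -1.8326
ω = 0 → straight: x' = -1.5 + -1.0·cos(-1.8326)·0.5 = -1.3706
y' = 1 + -1.0·sin(-1.8326)·0.5 = 1.4830

(-1.3706, 1.4830, -1.8326)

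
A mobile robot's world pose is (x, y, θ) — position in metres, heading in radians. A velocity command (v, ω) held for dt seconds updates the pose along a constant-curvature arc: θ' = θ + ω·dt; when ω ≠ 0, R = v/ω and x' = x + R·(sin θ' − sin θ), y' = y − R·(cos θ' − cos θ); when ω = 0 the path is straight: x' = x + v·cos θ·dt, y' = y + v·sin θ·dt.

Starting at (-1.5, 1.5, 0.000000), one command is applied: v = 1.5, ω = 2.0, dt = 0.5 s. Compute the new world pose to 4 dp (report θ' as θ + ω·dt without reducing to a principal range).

(-0.8689, 1.8448, 1.0000)

θ' = 0.0000 + 2.0·0.5 = 1.0000
R = v/ω = 1.5/2.0 = 0.7500
x' = -1.5 + 0.7500·(sin 1.0000 − sin 0.0000) = -0.8689
y' = 1.5 − 0.7500·(cos 1.0000 − cos 0.0000) = 1.8448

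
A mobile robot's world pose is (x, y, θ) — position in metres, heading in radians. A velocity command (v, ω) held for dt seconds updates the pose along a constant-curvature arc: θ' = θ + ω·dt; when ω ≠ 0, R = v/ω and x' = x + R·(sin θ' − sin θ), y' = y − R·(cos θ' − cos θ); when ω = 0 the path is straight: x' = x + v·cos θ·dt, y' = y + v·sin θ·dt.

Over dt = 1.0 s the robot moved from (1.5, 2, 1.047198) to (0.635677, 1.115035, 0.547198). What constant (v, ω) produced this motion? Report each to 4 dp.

Δθ = 0.547198 − 1.047198 = -0.500000
ω = Δθ/dt = -0.500000/1.0 = -0.5000
R = −Δy/(cos θ' − cos θ) = 2.5000
v = R·ω = 2.5000·-0.5000 = -1.2500

v = -1.2500, ω = -0.5000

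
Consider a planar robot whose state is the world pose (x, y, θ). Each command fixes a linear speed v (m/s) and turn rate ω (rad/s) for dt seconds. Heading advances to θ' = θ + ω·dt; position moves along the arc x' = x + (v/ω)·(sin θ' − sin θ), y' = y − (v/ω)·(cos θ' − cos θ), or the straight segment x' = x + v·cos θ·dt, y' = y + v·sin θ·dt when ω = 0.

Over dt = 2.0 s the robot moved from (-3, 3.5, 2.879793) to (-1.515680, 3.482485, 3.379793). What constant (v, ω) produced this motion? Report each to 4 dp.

v = -0.7500, ω = 0.2500

Δθ = 3.379793 − 2.879793 = 0.500000
ω = Δθ/dt = 0.500000/2.0 = 0.2500
R = Δx/(sin θ' − sin θ) = -3.0000
v = R·ω = -3.0000·0.2500 = -0.7500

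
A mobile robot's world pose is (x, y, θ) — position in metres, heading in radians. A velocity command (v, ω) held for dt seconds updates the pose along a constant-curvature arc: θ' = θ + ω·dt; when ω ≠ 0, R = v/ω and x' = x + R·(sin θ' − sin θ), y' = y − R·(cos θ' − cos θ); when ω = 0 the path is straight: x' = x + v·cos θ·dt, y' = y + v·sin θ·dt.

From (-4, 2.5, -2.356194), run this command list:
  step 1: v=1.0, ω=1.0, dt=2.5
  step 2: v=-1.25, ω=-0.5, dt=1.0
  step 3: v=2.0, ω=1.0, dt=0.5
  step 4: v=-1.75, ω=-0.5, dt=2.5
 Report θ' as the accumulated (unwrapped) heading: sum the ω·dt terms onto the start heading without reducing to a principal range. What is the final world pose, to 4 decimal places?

(-7.0262, 2.7251, -1.1062)

step 1: θ'=0.1438 (R=1.0000) → pose (-3.1496, 0.8032, 0.1438)
step 2: θ'=-0.3562 (R=2.5000) → pose (-4.3796, 0.9343, -0.3562)
step 3: θ'=0.1438 (R=2.0000) → pose (-3.3956, 0.8294, 0.1438)
step 4: θ'=-1.1062 (R=3.5000) → pose (-7.0262, 2.7251, -1.1062)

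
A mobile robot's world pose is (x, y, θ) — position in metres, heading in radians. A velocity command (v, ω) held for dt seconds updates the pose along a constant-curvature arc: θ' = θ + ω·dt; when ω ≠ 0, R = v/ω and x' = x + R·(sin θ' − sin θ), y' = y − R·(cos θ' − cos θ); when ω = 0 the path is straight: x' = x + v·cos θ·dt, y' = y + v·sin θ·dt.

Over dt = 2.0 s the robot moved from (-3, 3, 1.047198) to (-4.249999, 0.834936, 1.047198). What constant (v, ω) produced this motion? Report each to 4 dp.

v = -1.2500, ω = 0.0000

Δθ = 1.047198 − 1.047198 = 0.000000
ω = Δθ/dt = 0.000000/2.0 = 0.0000
ω = 0 → v = (Δx·cos θ + Δy·sin θ)/dt = -1.2500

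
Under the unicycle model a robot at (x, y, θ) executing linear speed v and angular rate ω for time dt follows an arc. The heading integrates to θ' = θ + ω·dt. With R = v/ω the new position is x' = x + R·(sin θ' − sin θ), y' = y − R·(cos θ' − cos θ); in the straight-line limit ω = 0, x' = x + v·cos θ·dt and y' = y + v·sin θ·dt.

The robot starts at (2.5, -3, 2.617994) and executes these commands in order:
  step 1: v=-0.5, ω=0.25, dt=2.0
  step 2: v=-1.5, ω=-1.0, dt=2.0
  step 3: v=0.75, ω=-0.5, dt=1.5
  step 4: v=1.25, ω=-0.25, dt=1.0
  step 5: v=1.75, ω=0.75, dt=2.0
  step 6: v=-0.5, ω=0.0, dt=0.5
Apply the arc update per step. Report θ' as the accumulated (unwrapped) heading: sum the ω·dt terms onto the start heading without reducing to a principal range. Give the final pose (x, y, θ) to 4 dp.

step 1: θ'=3.1180 (R=-2.0000) → pose (3.4528, -3.2674, 3.1180)
step 2: θ'=1.1180 (R=1.5000) → pose (4.7662, -5.4232, 1.1180)
step 3: θ'=0.3680 (R=-1.5000) → pose (5.5755, -4.6799, 0.3680)
step 4: θ'=0.1180 (R=-5.0000) → pose (6.7856, -4.3799, 0.1180)
step 5: θ'=1.6180 (R=2.3333) → pose (8.8416, -1.9527, 1.6180)
step 6: θ'=1.6180 (straight) → pose (8.8534, -2.2024, 1.6180)

(8.8534, -2.2024, 1.6180)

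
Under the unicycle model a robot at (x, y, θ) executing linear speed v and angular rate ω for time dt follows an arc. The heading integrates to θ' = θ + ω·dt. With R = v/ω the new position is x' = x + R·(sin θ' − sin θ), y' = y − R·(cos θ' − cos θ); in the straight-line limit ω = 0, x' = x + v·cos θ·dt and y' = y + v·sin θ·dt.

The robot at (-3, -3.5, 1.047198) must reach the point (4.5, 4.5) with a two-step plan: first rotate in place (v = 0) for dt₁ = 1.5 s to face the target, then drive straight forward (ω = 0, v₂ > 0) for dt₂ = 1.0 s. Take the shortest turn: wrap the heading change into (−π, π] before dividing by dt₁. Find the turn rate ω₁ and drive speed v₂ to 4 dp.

heading to target = atan2(4.5−-3.5, 4.5−-3) = 0.8176
Δθ = wrap(0.8176 − 1.0472) = -0.2296; ω₁ = Δθ/dt₁ = -0.1530
distance = √((4.5−-3)² + (4.5−-3.5)²) = 10.9659; v₂ = distance/dt₂ = 10.9659

ω₁ = -0.1530, v₂ = 10.9659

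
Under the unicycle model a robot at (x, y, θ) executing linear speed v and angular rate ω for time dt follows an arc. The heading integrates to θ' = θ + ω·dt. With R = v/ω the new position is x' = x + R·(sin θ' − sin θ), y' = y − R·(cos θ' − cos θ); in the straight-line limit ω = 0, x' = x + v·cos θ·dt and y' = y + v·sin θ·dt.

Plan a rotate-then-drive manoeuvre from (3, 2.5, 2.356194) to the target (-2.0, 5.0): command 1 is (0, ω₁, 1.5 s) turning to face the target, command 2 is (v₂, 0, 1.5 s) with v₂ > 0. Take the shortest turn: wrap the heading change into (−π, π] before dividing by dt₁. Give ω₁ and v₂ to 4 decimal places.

ω₁ = 0.2145, v₂ = 3.7268

heading to target = atan2(5−2.5, -2−3) = 2.6779
Δθ = wrap(2.6779 − 2.3562) = 0.3218; ω₁ = Δθ/dt₁ = 0.2145
distance = √((-2−3)² + (5−2.5)²) = 5.5902; v₂ = distance/dt₂ = 3.7268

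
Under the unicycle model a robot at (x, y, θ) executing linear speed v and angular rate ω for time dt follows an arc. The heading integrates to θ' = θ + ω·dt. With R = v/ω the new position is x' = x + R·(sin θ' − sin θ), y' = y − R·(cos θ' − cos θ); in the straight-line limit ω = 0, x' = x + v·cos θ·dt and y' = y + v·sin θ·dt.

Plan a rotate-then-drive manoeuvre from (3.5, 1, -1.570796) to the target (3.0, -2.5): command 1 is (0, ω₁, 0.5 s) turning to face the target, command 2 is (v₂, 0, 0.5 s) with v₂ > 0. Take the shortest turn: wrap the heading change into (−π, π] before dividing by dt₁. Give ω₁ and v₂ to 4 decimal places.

heading to target = atan2(-2.5−1, 3−3.5) = -1.7127
Δθ = wrap(-1.7127 − -1.5708) = -0.1419; ω₁ = Δθ/dt₁ = -0.2838
distance = √((3−3.5)² + (-2.5−1)²) = 3.5355; v₂ = distance/dt₂ = 7.0711

ω₁ = -0.2838, v₂ = 7.0711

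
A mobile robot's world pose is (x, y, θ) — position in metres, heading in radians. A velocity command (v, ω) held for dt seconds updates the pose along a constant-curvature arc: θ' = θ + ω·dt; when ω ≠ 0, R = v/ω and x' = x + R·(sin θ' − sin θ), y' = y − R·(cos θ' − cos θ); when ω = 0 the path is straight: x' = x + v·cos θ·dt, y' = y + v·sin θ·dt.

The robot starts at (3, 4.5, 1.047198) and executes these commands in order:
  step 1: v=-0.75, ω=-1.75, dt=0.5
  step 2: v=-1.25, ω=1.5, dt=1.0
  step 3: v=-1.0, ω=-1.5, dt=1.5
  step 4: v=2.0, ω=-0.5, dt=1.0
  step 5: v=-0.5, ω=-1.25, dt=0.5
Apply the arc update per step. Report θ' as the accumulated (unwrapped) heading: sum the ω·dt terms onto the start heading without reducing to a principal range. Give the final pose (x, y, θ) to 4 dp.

step 1: θ'=0.1722 (R=0.4286) → pose (2.7023, 4.2921, 0.1722)
step 2: θ'=1.6722 (R=-0.8333) → pose (2.0160, 3.3867, 1.6722)
step 3: θ'=-0.5778 (R=0.6667) → pose (0.9887, 2.7608, -0.5778)
step 4: θ'=-1.0778 (R=-4.0000) → pose (2.3276, 1.3032, -1.0778)
step 5: θ'=-1.7028 (R=0.4000) → pose (2.2834, 1.5451, -1.7028)

(2.2834, 1.5451, -1.7028)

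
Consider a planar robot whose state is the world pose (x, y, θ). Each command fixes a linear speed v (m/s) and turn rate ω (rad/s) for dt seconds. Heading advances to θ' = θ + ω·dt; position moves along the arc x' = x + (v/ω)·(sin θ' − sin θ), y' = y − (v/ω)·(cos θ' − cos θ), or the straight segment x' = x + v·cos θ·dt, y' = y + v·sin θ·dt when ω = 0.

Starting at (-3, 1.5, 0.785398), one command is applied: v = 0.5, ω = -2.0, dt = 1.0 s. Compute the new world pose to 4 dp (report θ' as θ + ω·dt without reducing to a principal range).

θ' = 0.7854 + -2.0·1.0 = -1.2146
R = v/ω = 0.5/-2.0 = -0.2500
x' = -3 + -0.2500·(sin -1.2146 − sin 0.7854) = -2.5889
y' = 1.5 − -0.2500·(cos -1.2146 − cos 0.7854) = 1.4104

(-2.5889, 1.4104, -1.2146)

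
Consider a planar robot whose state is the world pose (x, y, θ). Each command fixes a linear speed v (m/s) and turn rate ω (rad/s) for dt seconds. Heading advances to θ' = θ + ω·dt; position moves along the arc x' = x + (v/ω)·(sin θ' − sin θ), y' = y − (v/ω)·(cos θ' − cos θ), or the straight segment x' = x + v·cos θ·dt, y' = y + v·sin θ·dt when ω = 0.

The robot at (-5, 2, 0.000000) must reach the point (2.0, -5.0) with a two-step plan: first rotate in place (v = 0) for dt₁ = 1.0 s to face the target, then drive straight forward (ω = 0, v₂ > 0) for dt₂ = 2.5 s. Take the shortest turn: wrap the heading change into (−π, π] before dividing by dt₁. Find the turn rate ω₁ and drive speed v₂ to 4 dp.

ω₁ = -0.7854, v₂ = 3.9598

heading to target = atan2(-5−2, 2−-5) = -0.7854
Δθ = wrap(-0.7854 − 0.0000) = -0.7854; ω₁ = Δθ/dt₁ = -0.7854
distance = √((2−-5)² + (-5−2)²) = 9.8995; v₂ = distance/dt₂ = 3.9598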